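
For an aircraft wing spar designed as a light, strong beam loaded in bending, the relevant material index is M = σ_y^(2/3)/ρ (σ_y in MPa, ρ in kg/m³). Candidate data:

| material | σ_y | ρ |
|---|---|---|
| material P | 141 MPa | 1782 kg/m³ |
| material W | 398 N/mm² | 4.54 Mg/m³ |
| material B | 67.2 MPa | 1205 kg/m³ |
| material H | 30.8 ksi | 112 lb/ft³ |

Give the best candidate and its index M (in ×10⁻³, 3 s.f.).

material H, M = 19.8×10⁻³

Putting every candidate on a common basis:
  material P: σ_y = 141.0 MPa, ρ = 1782 kg/m³
  material W: σ_y = 398.0 MPa, ρ = 4540 kg/m³
  material B: σ_y = 67.20 MPa, ρ = 1205 kg/m³
  material H: σ_y = 212.4 MPa, ρ = 1794 kg/m³
  material H: M = 19.8×10⁻³
  material P: M = 15.2×10⁻³
  material B: M = 13.7×10⁻³
  material W: M = 11.9×10⁻³
Material H has the largest M.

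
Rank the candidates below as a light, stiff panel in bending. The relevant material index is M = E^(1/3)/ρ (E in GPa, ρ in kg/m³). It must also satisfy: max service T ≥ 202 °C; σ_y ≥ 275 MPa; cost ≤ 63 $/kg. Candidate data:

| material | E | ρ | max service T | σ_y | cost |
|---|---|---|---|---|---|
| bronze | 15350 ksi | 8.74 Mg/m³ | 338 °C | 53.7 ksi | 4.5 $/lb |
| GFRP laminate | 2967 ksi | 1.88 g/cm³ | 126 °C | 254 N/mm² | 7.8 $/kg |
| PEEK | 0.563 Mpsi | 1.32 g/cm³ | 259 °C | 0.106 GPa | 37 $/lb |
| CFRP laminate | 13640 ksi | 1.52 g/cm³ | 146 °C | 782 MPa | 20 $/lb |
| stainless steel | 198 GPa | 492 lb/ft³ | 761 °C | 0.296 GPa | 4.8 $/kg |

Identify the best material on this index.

Screen on constraints: max service T ≥ 202 °C; σ_y ≥ 275 MPa; cost ≤ 63 $/kg. Survivors: bronze, stainless steel.
Putting every candidate on a common basis:
  bronze: E = 105.8 GPa, ρ = 8740 kg/m³
  stainless steel: E = 198.0 GPa, ρ = 7881 kg/m³
  stainless steel: M = 0.740×10⁻³
  bronze: M = 0.541×10⁻³
Highest index: stainless steel.

stainless steel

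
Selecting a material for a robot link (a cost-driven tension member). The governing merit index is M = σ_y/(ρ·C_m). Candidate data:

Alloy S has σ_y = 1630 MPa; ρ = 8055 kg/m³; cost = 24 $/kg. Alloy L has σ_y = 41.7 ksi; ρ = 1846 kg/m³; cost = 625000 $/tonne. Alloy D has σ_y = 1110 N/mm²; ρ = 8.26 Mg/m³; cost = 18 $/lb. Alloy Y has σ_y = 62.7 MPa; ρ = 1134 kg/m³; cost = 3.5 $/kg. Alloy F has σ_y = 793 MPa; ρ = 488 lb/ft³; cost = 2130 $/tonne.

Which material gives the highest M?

alloy F

Putting every candidate on a common basis:
  alloy S: σ_y = 1630 MPa, ρ = 8055 kg/m³, cost = 24.00 $/kg
  alloy L: σ_y = 287.5 MPa, ρ = 1846 kg/m³, cost = 625.0 $/kg
  alloy D: σ_y = 1110 MPa, ρ = 8260 kg/m³, cost = 39.68 $/kg
  alloy Y: σ_y = 62.70 MPa, ρ = 1134 kg/m³, cost = 3.500 $/kg
  alloy F: σ_y = 793.0 MPa, ρ = 7817 kg/m³, cost = 2.130 $/kg
  alloy F: M = 47.6 kN·m per $
  alloy Y: M = 15.8 kN·m per $
  alloy S: M = 8.43 kN·m per $
  alloy D: M = 3.39 kN·m per $
  alloy L: M = 0.249 kN·m per $
The maximum is for alloy F.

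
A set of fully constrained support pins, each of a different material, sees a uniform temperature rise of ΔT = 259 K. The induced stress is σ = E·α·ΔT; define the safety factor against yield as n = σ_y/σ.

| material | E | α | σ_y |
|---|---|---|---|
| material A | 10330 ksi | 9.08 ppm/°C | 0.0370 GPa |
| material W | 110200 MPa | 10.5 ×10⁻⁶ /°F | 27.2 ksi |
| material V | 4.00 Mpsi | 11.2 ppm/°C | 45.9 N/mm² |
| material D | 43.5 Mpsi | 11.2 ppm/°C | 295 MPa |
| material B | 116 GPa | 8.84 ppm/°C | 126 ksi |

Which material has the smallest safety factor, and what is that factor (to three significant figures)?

Per material, after unit conversion:
  material A: E = 71.22, α = 9.08, σ_y = 37.00 → σ = 167 MPa, n = 0.221
  material W: E = 110.2, α = 18.9, σ_y = 187.5 → σ = 539 MPa, n = 0.348
  material V: E = 27.58, α = 11.2, σ_y = 45.90 → σ = 80.0 MPa, n = 0.574
  material D: E = 299.9, α = 11.2, σ_y = 295.0 → σ = 870 MPa, n = 0.339
  material B: E = 116.0, α = 8.84, σ_y = 868.7 → σ = 266 MPa, n = 3.27
Material A has the lowest safety factor, n = 0.221.

material A, n = 0.221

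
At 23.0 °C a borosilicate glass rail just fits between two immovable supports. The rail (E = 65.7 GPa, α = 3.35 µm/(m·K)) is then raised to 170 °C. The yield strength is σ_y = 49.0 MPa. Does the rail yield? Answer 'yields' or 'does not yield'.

ΔT = 147.0 K. Constrained thermal stress σ = E·α·ΔT = 65.70×10³ MPa × 3.35×10⁻⁶ × 147.0 = 32.4 MPa (compressive).
Compare to σ_y = 49.0 MPa: σ < σ_y, so it does not yield.

does not yield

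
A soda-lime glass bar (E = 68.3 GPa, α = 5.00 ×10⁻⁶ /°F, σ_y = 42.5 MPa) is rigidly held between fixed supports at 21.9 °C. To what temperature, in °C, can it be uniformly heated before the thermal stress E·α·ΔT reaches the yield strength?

α = 5.00×10⁻⁶/°F × 9/5 = 9.00×10⁻⁶/K.
E·α·ΔT = 42.50 MPa ⇒ ΔT = 42.50 / (68.30×10³ × 9.00×10⁻⁶) = 69.14 K.
T = 21.9 + 69.14 = 91.04 °C.

91.0 °C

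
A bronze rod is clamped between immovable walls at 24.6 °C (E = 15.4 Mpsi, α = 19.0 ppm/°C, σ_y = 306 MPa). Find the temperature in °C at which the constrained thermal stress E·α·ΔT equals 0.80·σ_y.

146 °C

E = 15.4 Mpsi = 106.2 GPa.
E·α·ΔT = 244.8 MPa ⇒ ΔT = 244.8 / (106.2×10³ × 19.0×10⁻⁶) = 121.3 K.
T = 24.6 + 121.3 = 145.9 °C.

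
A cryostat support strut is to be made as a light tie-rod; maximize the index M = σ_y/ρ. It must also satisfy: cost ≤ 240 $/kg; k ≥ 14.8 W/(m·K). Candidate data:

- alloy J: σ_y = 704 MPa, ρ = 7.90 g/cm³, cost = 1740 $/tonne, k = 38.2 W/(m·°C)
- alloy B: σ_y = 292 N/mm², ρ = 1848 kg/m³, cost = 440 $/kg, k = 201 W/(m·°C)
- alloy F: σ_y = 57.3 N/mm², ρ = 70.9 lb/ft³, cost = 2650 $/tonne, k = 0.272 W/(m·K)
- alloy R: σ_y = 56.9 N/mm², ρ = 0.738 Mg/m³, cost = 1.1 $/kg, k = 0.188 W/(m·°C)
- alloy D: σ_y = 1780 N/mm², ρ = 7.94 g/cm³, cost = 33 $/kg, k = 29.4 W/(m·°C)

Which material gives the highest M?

alloy D

Screen on constraints: cost ≤ 240 $/kg; k ≥ 14.8 W/(m·K). Survivors: alloy J, alloy D.
Putting every candidate on a common basis:
  alloy J: σ_y = 704.0 MPa, ρ = 7900 kg/m³
  alloy D: σ_y = 1780 MPa, ρ = 7940 kg/m³
  alloy D: M = 224 kN·m/kg
  alloy J: M = 89.1 kN·m/kg
Highest index: alloy D.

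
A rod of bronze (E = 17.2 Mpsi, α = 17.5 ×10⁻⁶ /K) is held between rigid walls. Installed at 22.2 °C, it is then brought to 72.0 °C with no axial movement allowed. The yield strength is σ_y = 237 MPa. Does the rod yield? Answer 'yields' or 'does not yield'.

does not yield

E = 17.2 Mpsi = 118.6 GPa.
ΔT = 49.80 K. Constrained thermal stress σ = E·α·ΔT = 118.6×10³ MPa × 17.5×10⁻⁶ × 49.80 = 103 MPa (compressive).
Compare to σ_y = 237 MPa: σ < σ_y, so it does not yield.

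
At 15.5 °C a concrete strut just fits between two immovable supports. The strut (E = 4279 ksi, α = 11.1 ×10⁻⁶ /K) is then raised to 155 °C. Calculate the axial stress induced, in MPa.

45.7 MPa

E = 4279 ksi = 29.50 GPa.
ΔT = 139.5 K. Constrained thermal stress σ = E·α·ΔT = 29.50×10³ MPa × 11.1×10⁻⁶ × 139.5 = 45.7 MPa (compressive).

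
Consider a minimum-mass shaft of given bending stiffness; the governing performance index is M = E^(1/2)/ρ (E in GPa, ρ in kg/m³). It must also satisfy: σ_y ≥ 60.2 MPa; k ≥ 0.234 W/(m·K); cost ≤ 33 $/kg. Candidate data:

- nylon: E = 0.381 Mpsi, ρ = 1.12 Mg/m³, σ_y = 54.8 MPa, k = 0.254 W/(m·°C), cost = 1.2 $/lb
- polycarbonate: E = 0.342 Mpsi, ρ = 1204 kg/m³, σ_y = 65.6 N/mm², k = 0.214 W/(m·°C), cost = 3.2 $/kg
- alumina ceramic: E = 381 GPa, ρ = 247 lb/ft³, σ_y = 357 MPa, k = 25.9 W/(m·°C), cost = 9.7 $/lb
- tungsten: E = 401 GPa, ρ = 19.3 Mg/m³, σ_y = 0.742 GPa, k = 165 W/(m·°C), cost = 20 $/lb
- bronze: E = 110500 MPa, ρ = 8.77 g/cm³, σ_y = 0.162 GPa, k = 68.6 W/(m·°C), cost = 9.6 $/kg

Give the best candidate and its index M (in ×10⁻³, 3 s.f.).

alumina ceramic, M = 4.93×10⁻³

Screen on constraints: σ_y ≥ 60.2 MPa; k ≥ 0.234 W/(m·K); cost ≤ 33 $/kg. Survivors: alumina ceramic, bronze.
In SI units:
  alumina ceramic: E = 381.0 GPa, ρ = 3957 kg/m³
  bronze: E = 110.5 GPa, ρ = 8770 kg/m³
  alumina ceramic: M = 4.93×10⁻³
  bronze: M = 1.20×10⁻³
Alumina ceramic ranks first.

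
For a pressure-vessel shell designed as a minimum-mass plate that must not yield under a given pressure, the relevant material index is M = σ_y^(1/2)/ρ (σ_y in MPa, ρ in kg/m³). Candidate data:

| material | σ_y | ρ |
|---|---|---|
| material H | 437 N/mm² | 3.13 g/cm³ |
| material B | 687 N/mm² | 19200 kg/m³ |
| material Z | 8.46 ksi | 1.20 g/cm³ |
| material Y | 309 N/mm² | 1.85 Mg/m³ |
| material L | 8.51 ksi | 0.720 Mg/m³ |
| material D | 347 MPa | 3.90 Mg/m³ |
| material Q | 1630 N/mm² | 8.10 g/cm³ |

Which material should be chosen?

material L

Normalizing units and computing the index:
  material H: σ_y = 437.0 MPa, ρ = 3130 kg/m³
  material B: σ_y = 687.0 MPa, ρ = 19200 kg/m³
  material Z: σ_y = 58.33 MPa, ρ = 1200 kg/m³
  material Y: σ_y = 309.0 MPa, ρ = 1850 kg/m³
  material L: σ_y = 58.67 MPa, ρ = 720.0 kg/m³
  material D: σ_y = 347.0 MPa, ρ = 3900 kg/m³
  material Q: σ_y = 1630 MPa, ρ = 8100 kg/m³
  material L: M = 10.6×10⁻³
  material Y: M = 9.50×10⁻³
  material H: M = 6.68×10⁻³
  material Z: M = 6.36×10⁻³
  material Q: M = 4.98×10⁻³
  material D: M = 4.78×10⁻³
  material B: M = 1.37×10⁻³
Material L ranks first.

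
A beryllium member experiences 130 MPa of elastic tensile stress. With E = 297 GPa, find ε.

ε = σ/E = 130 / 297000 = 4.38×10⁻⁴.

4.38×10⁻⁴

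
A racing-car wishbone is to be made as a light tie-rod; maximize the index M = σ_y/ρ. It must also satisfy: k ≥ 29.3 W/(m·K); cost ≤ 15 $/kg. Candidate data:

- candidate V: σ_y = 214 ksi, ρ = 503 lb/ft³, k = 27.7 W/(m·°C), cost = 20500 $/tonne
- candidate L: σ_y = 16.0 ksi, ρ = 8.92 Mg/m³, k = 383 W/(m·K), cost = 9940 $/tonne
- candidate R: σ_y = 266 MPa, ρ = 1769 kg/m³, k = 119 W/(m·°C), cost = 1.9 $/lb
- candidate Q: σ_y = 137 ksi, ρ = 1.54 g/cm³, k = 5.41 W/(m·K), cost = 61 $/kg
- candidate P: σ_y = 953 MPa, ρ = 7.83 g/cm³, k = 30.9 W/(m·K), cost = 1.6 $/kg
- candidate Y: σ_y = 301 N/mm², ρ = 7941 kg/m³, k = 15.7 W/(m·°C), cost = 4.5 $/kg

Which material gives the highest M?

Screen on constraints: k ≥ 29.3 W/(m·K); cost ≤ 15 $/kg. Survivors: candidate L, candidate R, candidate P.
In SI units:
  candidate L: σ_y = 110.3 MPa, ρ = 8920 kg/m³
  candidate R: σ_y = 266.0 MPa, ρ = 1769 kg/m³
  candidate P: σ_y = 953.0 MPa, ρ = 7830 kg/m³
  candidate R: M = 150 kN·m/kg
  candidate P: M = 122 kN·m/kg
  candidate L: M = 12.4 kN·m/kg
The maximum is for candidate R.

candidate R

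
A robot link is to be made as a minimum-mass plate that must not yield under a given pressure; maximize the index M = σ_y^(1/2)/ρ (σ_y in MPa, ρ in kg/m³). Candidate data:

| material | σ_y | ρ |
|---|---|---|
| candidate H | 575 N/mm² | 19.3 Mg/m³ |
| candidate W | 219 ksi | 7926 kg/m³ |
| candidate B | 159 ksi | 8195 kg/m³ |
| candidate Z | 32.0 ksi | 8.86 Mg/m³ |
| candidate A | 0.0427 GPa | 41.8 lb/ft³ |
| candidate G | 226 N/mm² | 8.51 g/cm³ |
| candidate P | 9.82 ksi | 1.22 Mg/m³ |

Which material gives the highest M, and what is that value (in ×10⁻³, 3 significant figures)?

Convert each candidate to consistent units, then evaluate M:
  candidate H: σ_y = 575.0 MPa, ρ = 19300 kg/m³
  candidate W: σ_y = 1510 MPa, ρ = 7926 kg/m³
  candidate B: σ_y = 1096 MPa, ρ = 8195 kg/m³
  candidate Z: σ_y = 220.6 MPa, ρ = 8860 kg/m³
  candidate A: σ_y = 42.70 MPa, ρ = 669.6 kg/m³
  candidate G: σ_y = 226.0 MPa, ρ = 8510 kg/m³
  candidate P: σ_y = 67.71 MPa, ρ = 1220 kg/m³
  candidate A: M = 9.76×10⁻³
  candidate P: M = 6.74×10⁻³
  candidate W: M = 4.90×10⁻³
  candidate B: M = 4.04×10⁻³
  candidate G: M = 1.77×10⁻³
  candidate Z: M = 1.68×10⁻³
  candidate H: M = 1.24×10⁻³
The maximum is for candidate A.

candidate A, M = 9.76×10⁻³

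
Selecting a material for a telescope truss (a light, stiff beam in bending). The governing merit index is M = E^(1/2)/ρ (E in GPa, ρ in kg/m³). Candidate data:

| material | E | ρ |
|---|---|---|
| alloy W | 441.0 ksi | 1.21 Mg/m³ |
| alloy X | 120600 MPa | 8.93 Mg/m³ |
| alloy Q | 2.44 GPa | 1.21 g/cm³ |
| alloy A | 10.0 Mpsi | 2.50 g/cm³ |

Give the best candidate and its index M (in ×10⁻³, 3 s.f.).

After converting to SI:
  alloy W: E = 3.041 GPa, ρ = 1210 kg/m³
  alloy X: E = 120.6 GPa, ρ = 8930 kg/m³
  alloy Q: E = 2.440 GPa, ρ = 1210 kg/m³
  alloy A: E = 68.95 GPa, ρ = 2500 kg/m³
  alloy A: M = 3.32×10⁻³
  alloy W: M = 1.44×10⁻³
  alloy Q: M = 1.29×10⁻³
  alloy X: M = 1.23×10⁻³
The maximum is for alloy A.

alloy A, M = 3.32×10⁻³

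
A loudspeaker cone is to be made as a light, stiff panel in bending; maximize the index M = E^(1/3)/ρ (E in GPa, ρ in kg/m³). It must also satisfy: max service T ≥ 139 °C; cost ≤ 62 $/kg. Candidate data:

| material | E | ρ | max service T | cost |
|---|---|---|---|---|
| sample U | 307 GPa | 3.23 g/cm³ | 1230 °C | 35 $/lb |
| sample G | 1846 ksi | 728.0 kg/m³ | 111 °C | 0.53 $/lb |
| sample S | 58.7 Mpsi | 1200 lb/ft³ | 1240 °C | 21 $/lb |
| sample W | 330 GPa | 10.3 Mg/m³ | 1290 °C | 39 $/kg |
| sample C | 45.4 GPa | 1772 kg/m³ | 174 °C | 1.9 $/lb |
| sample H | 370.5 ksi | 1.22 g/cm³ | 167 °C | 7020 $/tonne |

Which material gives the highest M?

Screen on constraints: max service T ≥ 139 °C; cost ≤ 62 $/kg. Survivors: sample S, sample W, sample C, sample H.
Convert each candidate to consistent units, then evaluate M:
  sample S: E = 404.7 GPa, ρ = 19220 kg/m³
  sample W: E = 330.0 GPa, ρ = 10300 kg/m³
  sample C: E = 45.40 GPa, ρ = 1772 kg/m³
  sample H: E = 2.555 GPa, ρ = 1220 kg/m³
  sample C: M = 2.01×10⁻³
  sample H: M = 1.12×10⁻³
  sample W: M = 0.671×10⁻³
  sample S: M = 0.385×10⁻³
The maximum is for sample C.

sample C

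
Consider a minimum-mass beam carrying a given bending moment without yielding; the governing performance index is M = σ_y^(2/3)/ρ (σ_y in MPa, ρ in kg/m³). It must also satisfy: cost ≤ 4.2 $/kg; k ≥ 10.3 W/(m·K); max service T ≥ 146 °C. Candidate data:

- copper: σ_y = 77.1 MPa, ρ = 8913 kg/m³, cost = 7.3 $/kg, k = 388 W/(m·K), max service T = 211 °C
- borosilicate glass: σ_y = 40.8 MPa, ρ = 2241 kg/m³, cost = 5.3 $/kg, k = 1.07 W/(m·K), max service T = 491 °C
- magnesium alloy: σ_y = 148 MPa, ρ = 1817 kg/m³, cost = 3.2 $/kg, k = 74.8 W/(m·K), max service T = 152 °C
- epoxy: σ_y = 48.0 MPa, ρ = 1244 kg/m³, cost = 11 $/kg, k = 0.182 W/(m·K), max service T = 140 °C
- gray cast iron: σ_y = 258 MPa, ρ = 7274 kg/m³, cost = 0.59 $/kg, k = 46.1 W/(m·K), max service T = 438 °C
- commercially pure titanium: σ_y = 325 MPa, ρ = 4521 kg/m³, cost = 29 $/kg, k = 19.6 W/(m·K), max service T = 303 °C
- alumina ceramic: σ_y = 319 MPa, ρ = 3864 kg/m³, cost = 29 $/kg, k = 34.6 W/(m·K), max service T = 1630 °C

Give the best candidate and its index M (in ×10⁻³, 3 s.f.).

magnesium alloy, M = 15.4×10⁻³

Screen on constraints: cost ≤ 4.2 $/kg; k ≥ 10.3 W/(m·K); max service T ≥ 146 °C. Survivors: magnesium alloy, gray cast iron.
Evaluate M for each candidate:
  magnesium alloy: M = 15.4×10⁻³
  gray cast iron: M = 5.57×10⁻³
Magnesium alloy has the largest M.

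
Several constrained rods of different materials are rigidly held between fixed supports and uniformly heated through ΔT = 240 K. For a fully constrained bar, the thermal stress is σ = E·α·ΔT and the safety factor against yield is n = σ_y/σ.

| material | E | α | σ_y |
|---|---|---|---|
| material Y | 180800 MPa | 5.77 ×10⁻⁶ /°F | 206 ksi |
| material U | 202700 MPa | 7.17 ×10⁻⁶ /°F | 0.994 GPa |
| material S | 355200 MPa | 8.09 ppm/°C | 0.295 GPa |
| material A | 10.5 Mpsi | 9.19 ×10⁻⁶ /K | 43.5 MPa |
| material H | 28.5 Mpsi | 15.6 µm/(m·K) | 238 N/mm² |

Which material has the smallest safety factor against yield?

material A

Converting E to GPa, α to ×10⁻⁶/K, σ_y to MPa, then σ and n for each:
  material Y: E = 180.8, α = 10.4, σ_y = 1420 → σ = 451 MPa, n = 3.15
  material U: E = 202.7, α = 12.9, σ_y = 994.0 → σ = 628 MPa, n = 1.58
  material S: E = 355.2, α = 8.09, σ_y = 295.0 → σ = 690 MPa, n = 0.428
  material A: E = 72.39, α = 9.19, σ_y = 43.50 → σ = 160 MPa, n = 0.272
  material H: E = 196.5, α = 15.6, σ_y = 238.0 → σ = 736 MPa, n = 0.324
Material A has the lowest safety factor, n = 0.272.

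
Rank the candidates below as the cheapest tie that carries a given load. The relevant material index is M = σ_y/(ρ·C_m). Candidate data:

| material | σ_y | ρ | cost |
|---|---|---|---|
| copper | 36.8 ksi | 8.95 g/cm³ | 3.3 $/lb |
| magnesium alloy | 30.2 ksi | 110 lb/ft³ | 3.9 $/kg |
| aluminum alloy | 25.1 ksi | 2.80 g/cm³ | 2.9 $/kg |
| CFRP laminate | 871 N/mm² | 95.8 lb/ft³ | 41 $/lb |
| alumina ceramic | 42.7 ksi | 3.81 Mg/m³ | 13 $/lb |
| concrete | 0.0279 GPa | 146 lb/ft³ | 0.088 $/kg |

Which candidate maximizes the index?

Normalizing units and computing the index:
  copper: σ_y = 253.7 MPa, ρ = 8950 kg/m³, cost = 7.275 $/kg
  magnesium alloy: σ_y = 208.2 MPa, ρ = 1762 kg/m³, cost = 3.900 $/kg
  aluminum alloy: σ_y = 173.1 MPa, ρ = 2800 kg/m³, cost = 2.900 $/kg
  CFRP laminate: σ_y = 871.0 MPa, ρ = 1535 kg/m³, cost = 90.39 $/kg
  alumina ceramic: σ_y = 294.4 MPa, ρ = 3810 kg/m³, cost = 28.66 $/kg
  concrete: σ_y = 27.90 MPa, ρ = 2339 kg/m³, cost = 0.08800 $/kg
  concrete: M = 136 kN·m per $
  magnesium alloy: M = 30.3 kN·m per $
  aluminum alloy: M = 21.3 kN·m per $
  CFRP laminate: M = 6.28 kN·m per $
  copper: M = 3.90 kN·m per $
  alumina ceramic: M = 2.70 kN·m per $
Concrete has the largest M.

concrete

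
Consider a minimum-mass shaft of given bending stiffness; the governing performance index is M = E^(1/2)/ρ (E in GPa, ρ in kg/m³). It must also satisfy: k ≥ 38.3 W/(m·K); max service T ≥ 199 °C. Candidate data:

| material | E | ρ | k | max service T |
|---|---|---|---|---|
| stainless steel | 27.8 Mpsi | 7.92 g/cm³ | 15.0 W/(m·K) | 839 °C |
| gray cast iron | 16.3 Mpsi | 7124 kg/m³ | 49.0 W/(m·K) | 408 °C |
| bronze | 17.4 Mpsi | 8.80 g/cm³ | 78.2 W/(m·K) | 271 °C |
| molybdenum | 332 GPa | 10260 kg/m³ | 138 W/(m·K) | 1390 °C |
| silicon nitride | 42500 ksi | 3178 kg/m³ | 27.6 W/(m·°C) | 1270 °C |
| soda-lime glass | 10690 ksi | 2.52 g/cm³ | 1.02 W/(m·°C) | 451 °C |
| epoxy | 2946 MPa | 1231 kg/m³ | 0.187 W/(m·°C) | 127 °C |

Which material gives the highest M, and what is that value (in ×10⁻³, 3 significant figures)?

molybdenum, M = 1.78×10⁻³

Screen on constraints: k ≥ 38.3 W/(m·K); max service T ≥ 199 °C. Survivors: gray cast iron, bronze, molybdenum.
Normalizing units and computing the index:
  gray cast iron: E = 112.4 GPa, ρ = 7124 kg/m³
  bronze: E = 120.0 GPa, ρ = 8800 kg/m³
  molybdenum: E = 332.0 GPa, ρ = 10260 kg/m³
  molybdenum: M = 1.78×10⁻³
  gray cast iron: M = 1.49×10⁻³
  bronze: M = 1.24×10⁻³
Molybdenum has the largest M.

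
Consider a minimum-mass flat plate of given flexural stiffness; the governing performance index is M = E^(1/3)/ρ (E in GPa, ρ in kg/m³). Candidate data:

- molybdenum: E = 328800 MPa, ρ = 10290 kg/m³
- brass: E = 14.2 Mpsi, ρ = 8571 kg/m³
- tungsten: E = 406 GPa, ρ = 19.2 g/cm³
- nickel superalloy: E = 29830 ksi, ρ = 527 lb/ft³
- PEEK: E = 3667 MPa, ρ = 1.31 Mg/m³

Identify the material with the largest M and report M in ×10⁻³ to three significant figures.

PEEK, M = 1.18×10⁻³

In SI units:
  molybdenum: E = 328.8 GPa, ρ = 10290 kg/m³
  brass: E = 97.91 GPa, ρ = 8571 kg/m³
  tungsten: E = 406.0 GPa, ρ = 19200 kg/m³
  nickel superalloy: E = 205.7 GPa, ρ = 8442 kg/m³
  PEEK: E = 3.667 GPa, ρ = 1310 kg/m³
  PEEK: M = 1.18×10⁻³
  nickel superalloy: M = 0.699×10⁻³
  molybdenum: M = 0.671×10⁻³
  brass: M = 0.538×10⁻³
  tungsten: M = 0.386×10⁻³
PEEK has the largest M.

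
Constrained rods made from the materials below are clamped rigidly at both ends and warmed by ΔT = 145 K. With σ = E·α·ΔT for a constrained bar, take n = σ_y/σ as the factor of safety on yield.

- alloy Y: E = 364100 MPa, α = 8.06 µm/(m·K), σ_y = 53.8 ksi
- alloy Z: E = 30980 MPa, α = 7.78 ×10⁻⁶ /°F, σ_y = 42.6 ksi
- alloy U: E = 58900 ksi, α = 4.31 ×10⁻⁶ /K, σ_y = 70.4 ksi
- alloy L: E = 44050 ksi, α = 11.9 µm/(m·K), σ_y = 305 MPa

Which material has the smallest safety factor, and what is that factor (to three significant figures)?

alloy L, n = 0.582

Per material, after unit conversion:
  alloy Y: E = 364.1, α = 8.06, σ_y = 370.9 → σ = 426 MPa, n = 0.872
  alloy Z: E = 30.98, α = 14.0, σ_y = 293.7 → σ = 62.9 MPa, n = 4.67
  alloy U: E = 406.1, α = 4.31, σ_y = 485.4 → σ = 254 MPa, n = 1.91
  alloy L: E = 303.7, α = 11.9, σ_y = 305.0 → σ = 524 MPa, n = 0.582
Alloy L has the lowest safety factor, n = 0.582.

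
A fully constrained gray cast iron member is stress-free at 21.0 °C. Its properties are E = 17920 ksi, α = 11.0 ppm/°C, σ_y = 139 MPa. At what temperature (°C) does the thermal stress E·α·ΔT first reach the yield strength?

E = 17920 ksi = 123.6 GPa.
E·α·ΔT = 139.0 MPa ⇒ ΔT = 139.0 / (123.6×10³ × 11.0×10⁻⁶) = 102.3 K.
T = 21.0 + 102.3 = 123.3 °C.

123 °C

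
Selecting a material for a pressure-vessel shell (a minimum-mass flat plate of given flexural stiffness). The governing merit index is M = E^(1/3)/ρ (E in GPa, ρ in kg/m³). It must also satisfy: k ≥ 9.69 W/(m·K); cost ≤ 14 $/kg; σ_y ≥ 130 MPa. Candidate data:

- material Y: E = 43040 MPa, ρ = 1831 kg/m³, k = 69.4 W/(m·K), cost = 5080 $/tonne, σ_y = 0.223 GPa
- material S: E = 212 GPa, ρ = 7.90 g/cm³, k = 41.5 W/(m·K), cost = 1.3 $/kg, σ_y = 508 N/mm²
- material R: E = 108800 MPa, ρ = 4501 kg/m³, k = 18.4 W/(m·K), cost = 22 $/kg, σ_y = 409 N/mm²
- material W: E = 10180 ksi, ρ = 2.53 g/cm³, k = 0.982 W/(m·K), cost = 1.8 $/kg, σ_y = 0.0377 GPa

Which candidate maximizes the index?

material Y

Screen on constraints: k ≥ 9.69 W/(m·K); cost ≤ 14 $/kg; σ_y ≥ 130 MPa. Survivors: material Y, material S.
Normalizing units and computing the index:
  material Y: E = 43.04 GPa, ρ = 1831 kg/m³
  material S: E = 212.0 GPa, ρ = 7900 kg/m³
  material Y: M = 1.91×10⁻³
  material S: M = 0.755×10⁻³
Highest index: material Y.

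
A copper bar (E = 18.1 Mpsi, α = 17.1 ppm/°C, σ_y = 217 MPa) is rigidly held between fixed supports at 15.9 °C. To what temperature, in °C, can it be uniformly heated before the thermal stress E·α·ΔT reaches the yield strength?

118 °C

E = 18.1 Mpsi = 124.8 GPa.
E·α·ΔT = 217.0 MPa ⇒ ΔT = 217.0 / (124.8×10³ × 17.1×10⁻⁶) = 101.7 K.
T = 15.9 + 101.7 = 117.6 °C.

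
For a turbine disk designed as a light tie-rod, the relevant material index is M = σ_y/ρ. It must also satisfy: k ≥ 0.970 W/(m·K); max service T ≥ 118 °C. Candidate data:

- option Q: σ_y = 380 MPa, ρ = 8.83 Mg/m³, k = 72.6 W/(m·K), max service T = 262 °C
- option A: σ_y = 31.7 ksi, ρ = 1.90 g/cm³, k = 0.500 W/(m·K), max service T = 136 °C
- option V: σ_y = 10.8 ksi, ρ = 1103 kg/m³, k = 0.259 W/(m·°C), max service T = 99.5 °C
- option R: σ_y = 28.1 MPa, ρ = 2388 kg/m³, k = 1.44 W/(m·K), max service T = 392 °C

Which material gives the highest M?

Screen on constraints: k ≥ 0.970 W/(m·K); max service T ≥ 118 °C. Survivors: option Q, option R.
Convert each candidate to consistent units, then evaluate M:
  option Q: σ_y = 380.0 MPa, ρ = 8830 kg/m³
  option R: σ_y = 28.10 MPa, ρ = 2388 kg/m³
  option Q: M = 43.0 kN·m/kg
  option R: M = 11.8 kN·m/kg
Option Q has the largest M.

option Q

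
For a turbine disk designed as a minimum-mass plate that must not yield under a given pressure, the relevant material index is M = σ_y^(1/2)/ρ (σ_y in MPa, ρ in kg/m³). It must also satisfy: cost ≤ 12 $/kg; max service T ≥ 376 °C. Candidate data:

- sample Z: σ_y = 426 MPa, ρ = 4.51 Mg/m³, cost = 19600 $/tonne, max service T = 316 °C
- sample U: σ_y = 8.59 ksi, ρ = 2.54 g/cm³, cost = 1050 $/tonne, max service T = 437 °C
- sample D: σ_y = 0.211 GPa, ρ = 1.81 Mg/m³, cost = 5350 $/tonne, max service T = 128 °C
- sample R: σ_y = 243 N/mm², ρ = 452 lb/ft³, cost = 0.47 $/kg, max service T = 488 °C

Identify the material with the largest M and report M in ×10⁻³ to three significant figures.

Screen on constraints: cost ≤ 12 $/kg; max service T ≥ 376 °C. Survivors: sample U, sample R.
Convert each candidate to consistent units, then evaluate M:
  sample U: σ_y = 59.23 MPa, ρ = 2540 kg/m³
  sample R: σ_y = 243.0 MPa, ρ = 7240 kg/m³
  sample U: M = 3.03×10⁻³
  sample R: M = 2.15×10⁻³
Sample U has the largest M.

sample U, M = 3.03×10⁻³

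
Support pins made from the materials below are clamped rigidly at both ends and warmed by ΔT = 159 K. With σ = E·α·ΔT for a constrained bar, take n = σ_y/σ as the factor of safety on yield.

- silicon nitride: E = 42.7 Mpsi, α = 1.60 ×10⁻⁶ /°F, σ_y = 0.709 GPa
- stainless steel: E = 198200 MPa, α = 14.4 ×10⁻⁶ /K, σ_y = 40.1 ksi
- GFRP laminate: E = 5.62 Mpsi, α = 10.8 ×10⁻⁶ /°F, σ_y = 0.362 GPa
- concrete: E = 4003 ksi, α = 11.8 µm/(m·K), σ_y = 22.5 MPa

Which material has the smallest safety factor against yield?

In consistent units (E in GPa, α in ×10⁻⁶/K, σ_y in MPa):
  silicon nitride: E = 294.4, α = 2.88, σ_y = 709.0 → σ = 135 MPa, n = 5.26
  stainless steel: E = 198.2, α = 14.4, σ_y = 276.5 → σ = 454 MPa, n = 0.609
  GFRP laminate: E = 38.75, α = 19.4, σ_y = 362.0 → σ = 120 MPa, n = 3.02
  concrete: E = 27.60, α = 11.8, σ_y = 22.50 → σ = 51.8 MPa, n = 0.435
The minimum is concrete at n = 0.435.

concrete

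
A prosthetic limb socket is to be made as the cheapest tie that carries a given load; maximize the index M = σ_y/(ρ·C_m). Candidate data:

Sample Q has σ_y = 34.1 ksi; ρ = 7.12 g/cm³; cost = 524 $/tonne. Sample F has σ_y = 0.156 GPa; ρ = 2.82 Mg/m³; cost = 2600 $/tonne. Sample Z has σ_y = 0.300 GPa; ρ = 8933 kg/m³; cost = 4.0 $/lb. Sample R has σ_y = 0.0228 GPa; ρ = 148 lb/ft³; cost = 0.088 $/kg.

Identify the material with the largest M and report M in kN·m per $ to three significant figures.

sample R, M = 109 kN·m per $

Normalizing units and computing the index:
  sample Q: σ_y = 235.1 MPa, ρ = 7120 kg/m³, cost = 0.5240 $/kg
  sample F: σ_y = 156.0 MPa, ρ = 2820 kg/m³, cost = 2.600 $/kg
  sample Z: σ_y = 300.0 MPa, ρ = 8933 kg/m³, cost = 8.818 $/kg
  sample R: σ_y = 22.80 MPa, ρ = 2371 kg/m³, cost = 0.08800 $/kg
  sample R: M = 109 kN·m per $
  sample Q: M = 63.0 kN·m per $
  sample F: M = 21.3 kN·m per $
  sample Z: M = 3.81 kN·m per $
The maximum is for sample R.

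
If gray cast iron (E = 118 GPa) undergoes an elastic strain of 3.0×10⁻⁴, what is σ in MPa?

35.4 MPa

σ = E·ε = 118000 MPa × 3.0×10⁻⁴ = 35.4 MPa.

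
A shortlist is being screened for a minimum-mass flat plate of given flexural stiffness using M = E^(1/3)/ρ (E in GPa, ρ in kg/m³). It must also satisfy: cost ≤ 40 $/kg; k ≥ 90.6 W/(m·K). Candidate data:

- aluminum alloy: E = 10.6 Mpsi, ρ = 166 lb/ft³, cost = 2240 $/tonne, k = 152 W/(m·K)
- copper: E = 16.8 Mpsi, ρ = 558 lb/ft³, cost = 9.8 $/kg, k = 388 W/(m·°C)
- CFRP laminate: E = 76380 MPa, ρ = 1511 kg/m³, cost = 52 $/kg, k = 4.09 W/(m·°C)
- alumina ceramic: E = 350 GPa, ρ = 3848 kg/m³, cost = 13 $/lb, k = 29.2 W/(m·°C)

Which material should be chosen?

Screen on constraints: cost ≤ 40 $/kg; k ≥ 90.6 W/(m·K). Survivors: aluminum alloy, copper.
Putting every candidate on a common basis:
  aluminum alloy: E = 73.08 GPa, ρ = 2659 kg/m³
  copper: E = 115.8 GPa, ρ = 8938 kg/m³
  aluminum alloy: M = 1.57×10⁻³
  copper: M = 0.545×10⁻³
The maximum is for aluminum alloy.

aluminum alloy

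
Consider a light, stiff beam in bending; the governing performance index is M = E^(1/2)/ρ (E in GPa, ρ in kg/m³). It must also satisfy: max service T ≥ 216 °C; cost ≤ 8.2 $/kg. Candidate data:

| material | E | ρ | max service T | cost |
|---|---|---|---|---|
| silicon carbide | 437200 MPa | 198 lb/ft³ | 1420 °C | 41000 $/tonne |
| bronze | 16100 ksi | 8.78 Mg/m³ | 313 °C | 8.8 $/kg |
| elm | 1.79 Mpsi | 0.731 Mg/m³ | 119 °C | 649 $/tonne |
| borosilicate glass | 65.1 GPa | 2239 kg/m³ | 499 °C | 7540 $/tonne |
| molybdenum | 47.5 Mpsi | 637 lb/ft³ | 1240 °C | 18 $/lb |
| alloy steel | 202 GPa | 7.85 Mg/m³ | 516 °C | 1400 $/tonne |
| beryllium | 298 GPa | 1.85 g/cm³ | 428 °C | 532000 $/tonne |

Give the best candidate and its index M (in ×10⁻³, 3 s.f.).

borosilicate glass, M = 3.60×10⁻³

Screen on constraints: max service T ≥ 216 °C; cost ≤ 8.2 $/kg. Survivors: borosilicate glass, alloy steel.
Putting every candidate on a common basis:
  borosilicate glass: E = 65.10 GPa, ρ = 2239 kg/m³
  alloy steel: E = 202.0 GPa, ρ = 7850 kg/m³
  borosilicate glass: M = 3.60×10⁻³
  alloy steel: M = 1.81×10⁻³
Borosilicate glass ranks first.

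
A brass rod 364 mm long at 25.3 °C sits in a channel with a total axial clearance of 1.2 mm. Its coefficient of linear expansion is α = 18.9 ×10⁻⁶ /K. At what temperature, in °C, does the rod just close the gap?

α·L₀·ΔT = 1.2 mm ⇒ ΔT = 1.2 / (18.9×10⁻⁶ × 364.0) = 174.4 K.
T = 25.3 + 174.4 = 199.7 °C.

200 °C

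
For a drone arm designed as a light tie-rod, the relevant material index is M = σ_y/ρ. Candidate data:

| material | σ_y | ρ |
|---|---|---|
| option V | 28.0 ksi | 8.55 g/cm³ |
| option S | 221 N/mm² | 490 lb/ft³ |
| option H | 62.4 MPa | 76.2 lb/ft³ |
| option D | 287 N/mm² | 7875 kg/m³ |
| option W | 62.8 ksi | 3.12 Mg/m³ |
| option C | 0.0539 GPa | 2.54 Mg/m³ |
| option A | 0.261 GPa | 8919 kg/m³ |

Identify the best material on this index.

option W

In SI units:
  option V: σ_y = 193.1 MPa, ρ = 8550 kg/m³
  option S: σ_y = 221.0 MPa, ρ = 7849 kg/m³
  option H: σ_y = 62.40 MPa, ρ = 1221 kg/m³
  option D: σ_y = 287.0 MPa, ρ = 7875 kg/m³
  option W: σ_y = 433.0 MPa, ρ = 3120 kg/m³
  option C: σ_y = 53.90 MPa, ρ = 2540 kg/m³
  option A: σ_y = 261.0 MPa, ρ = 8919 kg/m³
  option W: M = 139 kN·m/kg
  option H: M = 51.1 kN·m/kg
  option D: M = 36.4 kN·m/kg
  option A: M = 29.3 kN·m/kg
  option S: M = 28.2 kN·m/kg
  option V: M = 22.6 kN·m/kg
  option C: M = 21.2 kN·m/kg
Option W ranks first.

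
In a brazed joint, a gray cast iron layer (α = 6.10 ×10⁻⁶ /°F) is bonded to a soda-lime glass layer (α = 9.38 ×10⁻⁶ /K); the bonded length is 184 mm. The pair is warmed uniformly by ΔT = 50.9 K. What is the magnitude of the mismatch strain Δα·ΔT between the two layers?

8.14×10⁻⁵

gray cast iron: α = 6.10×10⁻⁶/°F × 9/5 = 11.0×10⁻⁶/K.
Δα = |11.0 − 9.38|×10⁻⁶/K = 1.60×10⁻⁶/K.
Mismatch strain = Δα·ΔT = 1.60×10⁻⁶ × 50.9 = 8.14×10⁻⁵.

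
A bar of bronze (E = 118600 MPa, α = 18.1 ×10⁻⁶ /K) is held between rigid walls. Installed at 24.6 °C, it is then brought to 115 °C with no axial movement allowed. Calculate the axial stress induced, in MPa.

194 MPa

E = 118600 MPa = 118.6 GPa.
ΔT = 90.40 K. Constrained thermal stress σ = E·α·ΔT = 118.6×10³ MPa × 18.1×10⁻⁶ × 90.40 = 194 MPa (compressive).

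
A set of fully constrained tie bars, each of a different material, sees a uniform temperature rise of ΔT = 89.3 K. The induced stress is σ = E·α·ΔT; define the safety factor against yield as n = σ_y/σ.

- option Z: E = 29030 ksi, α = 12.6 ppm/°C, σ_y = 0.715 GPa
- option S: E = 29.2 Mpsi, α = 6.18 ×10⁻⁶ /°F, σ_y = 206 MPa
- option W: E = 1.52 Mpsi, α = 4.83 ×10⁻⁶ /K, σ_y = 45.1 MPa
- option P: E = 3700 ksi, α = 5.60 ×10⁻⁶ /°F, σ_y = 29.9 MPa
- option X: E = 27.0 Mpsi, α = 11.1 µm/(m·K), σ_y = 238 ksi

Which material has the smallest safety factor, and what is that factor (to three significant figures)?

option S, n = 1.03

With everything in SI (GPa, ×10⁻⁶/K, MPa):
  option Z: E = 200.2, α = 12.6, σ_y = 715.0 → σ = 225 MPa, n = 3.17
  option S: E = 201.3, α = 11.1, σ_y = 206.0 → σ = 200 MPa, n = 1.03
  option W: E = 10.48, α = 4.83, σ_y = 45.10 → σ = 4.52 MPa, n = 9.98
  option P: E = 25.51, α = 10.1, σ_y = 29.90 → σ = 23.0 MPa, n = 1.30
  option X: E = 186.2, α = 11.1, σ_y = 1641 → σ = 185 MPa, n = 8.89
Option S has the lowest safety factor, n = 1.03.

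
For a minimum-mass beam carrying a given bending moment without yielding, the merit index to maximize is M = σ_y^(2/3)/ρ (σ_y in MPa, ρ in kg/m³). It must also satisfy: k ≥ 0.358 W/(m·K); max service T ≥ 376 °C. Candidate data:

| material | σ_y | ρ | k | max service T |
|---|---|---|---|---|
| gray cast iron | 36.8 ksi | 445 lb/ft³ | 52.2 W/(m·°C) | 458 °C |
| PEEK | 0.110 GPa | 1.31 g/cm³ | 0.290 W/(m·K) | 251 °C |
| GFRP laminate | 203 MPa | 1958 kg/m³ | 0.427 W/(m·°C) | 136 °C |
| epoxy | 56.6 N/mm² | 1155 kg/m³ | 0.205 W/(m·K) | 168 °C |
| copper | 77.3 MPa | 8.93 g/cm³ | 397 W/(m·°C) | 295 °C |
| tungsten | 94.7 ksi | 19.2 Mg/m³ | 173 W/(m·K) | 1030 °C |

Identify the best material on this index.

Screen on constraints: k ≥ 0.358 W/(m·K); max service T ≥ 376 °C. Survivors: gray cast iron, tungsten.
In SI units:
  gray cast iron: σ_y = 253.7 MPa, ρ = 7128 kg/m³
  tungsten: σ_y = 652.9 MPa, ρ = 19200 kg/m³
  gray cast iron: M = 5.62×10⁻³
  tungsten: M = 3.92×10⁻³
Highest index: gray cast iron.

gray cast iron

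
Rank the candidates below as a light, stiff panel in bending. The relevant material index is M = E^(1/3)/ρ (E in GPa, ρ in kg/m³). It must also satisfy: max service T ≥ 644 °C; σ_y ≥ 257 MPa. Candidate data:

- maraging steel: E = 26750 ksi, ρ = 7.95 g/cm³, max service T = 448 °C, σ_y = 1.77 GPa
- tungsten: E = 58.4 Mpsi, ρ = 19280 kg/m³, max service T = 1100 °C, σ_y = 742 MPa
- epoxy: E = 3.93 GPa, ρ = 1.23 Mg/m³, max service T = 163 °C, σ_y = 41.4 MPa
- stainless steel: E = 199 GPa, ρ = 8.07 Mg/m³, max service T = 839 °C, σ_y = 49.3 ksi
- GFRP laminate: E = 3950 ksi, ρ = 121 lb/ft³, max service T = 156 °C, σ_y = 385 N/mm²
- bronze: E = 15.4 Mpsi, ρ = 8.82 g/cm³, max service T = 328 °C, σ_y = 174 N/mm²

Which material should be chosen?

stainless steel

Screen on constraints: max service T ≥ 644 °C; σ_y ≥ 257 MPa. Survivors: tungsten, stainless steel.
In SI units:
  tungsten: E = 402.7 GPa, ρ = 19280 kg/m³
  stainless steel: E = 199.0 GPa, ρ = 8070 kg/m³
  stainless steel: M = 0.723×10⁻³
  tungsten: M = 0.383×10⁻³
Stainless steel has the largest M.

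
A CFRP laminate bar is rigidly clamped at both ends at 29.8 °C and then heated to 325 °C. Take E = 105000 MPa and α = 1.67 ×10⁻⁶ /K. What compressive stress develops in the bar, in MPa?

51.8 MPa

E = 105000 MPa = 105.0 GPa.
ΔT = 295.2 K. Constrained thermal stress σ = E·α·ΔT = 105.0×10³ MPa × 1.67×10⁻⁶ × 295.2 = 51.8 MPa (compressive).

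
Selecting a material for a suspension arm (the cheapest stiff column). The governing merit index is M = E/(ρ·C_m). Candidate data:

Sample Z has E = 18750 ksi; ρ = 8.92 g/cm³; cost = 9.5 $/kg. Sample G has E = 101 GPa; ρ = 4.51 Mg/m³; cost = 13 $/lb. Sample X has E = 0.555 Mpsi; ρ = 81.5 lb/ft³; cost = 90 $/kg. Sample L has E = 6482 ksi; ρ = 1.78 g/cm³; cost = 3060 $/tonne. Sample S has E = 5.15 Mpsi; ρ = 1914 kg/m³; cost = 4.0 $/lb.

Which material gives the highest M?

sample L

Putting every candidate on a common basis:
  sample Z: E = 129.3 GPa, ρ = 8920 kg/m³, cost = 9.500 $/kg
  sample G: E = 101.0 GPa, ρ = 4510 kg/m³, cost = 28.66 $/kg
  sample X: E = 3.827 GPa, ρ = 1306 kg/m³, cost = 90.00 $/kg
  sample L: E = 44.69 GPa, ρ = 1780 kg/m³, cost = 3.060 $/kg
  sample S: E = 35.51 GPa, ρ = 1914 kg/m³, cost = 8.818 $/kg
  sample L: M = 8.21 MN·m per $
  sample S: M = 2.10 MN·m per $
  sample Z: M = 1.53 MN·m per $
  sample G: M = 0.781 MN·m per $
  sample X: M = 0.0326 MN·m per $
Highest index: sample L.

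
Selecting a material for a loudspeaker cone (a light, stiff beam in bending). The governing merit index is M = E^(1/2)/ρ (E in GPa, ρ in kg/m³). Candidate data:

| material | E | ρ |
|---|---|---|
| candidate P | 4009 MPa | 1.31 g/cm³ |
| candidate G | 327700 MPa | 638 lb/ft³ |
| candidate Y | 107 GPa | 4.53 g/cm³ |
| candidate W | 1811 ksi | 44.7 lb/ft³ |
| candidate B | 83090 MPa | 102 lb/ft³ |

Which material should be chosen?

Convert each candidate to consistent units, then evaluate M:
  candidate P: E = 4.009 GPa, ρ = 1310 kg/m³
  candidate G: E = 327.7 GPa, ρ = 10220 kg/m³
  candidate Y: E = 107.0 GPa, ρ = 4530 kg/m³
  candidate W: E = 12.49 GPa, ρ = 716.0 kg/m³
  candidate B: E = 83.09 GPa, ρ = 1634 kg/m³
  candidate B: M = 5.58×10⁻³
  candidate W: M = 4.94×10⁻³
  candidate Y: M = 2.28×10⁻³
  candidate G: M = 1.77×10⁻³
  candidate P: M = 1.53×10⁻³
Highest index: candidate B.

candidate B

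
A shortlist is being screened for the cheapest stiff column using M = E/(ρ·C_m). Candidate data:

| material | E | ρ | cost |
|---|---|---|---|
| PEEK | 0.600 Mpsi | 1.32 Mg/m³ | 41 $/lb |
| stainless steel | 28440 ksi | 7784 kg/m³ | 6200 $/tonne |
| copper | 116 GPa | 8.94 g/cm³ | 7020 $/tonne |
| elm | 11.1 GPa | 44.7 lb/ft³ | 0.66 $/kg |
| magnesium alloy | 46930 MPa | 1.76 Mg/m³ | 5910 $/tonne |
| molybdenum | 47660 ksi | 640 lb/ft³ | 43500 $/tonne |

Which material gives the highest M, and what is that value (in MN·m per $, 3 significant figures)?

elm, M = 23.5 MN·m per $

Putting every candidate on a common basis:
  PEEK: E = 4.137 GPa, ρ = 1320 kg/m³, cost = 90.39 $/kg
  stainless steel: E = 196.1 GPa, ρ = 7784 kg/m³, cost = 6.200 $/kg
  copper: E = 116.0 GPa, ρ = 8940 kg/m³, cost = 7.020 $/kg
  elm: E = 11.10 GPa, ρ = 716.0 kg/m³, cost = 0.6600 $/kg
  magnesium alloy: E = 46.93 GPa, ρ = 1760 kg/m³, cost = 5.910 $/kg
  molybdenum: E = 328.6 GPa, ρ = 10250 kg/m³, cost = 43.50 $/kg
  elm: M = 23.5 MN·m per $
  magnesium alloy: M = 4.51 MN·m per $
  stainless steel: M = 4.06 MN·m per $
  copper: M = 1.85 MN·m per $
  molybdenum: M = 0.737 MN·m per $
  PEEK: M = 0.0347 MN·m per $
Elm ranks first.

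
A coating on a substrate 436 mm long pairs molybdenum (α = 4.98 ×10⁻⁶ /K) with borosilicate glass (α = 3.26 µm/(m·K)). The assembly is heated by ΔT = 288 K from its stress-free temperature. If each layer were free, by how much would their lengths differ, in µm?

216 µm

Δα = |4.98 − 3.26|×10⁻⁶/K = 1.72×10⁻⁶/K.
ΔL_mismatch = Δα·L·ΔT = 1.72×10⁻⁶ × 436.0 mm × 288.0 K = 216 µm.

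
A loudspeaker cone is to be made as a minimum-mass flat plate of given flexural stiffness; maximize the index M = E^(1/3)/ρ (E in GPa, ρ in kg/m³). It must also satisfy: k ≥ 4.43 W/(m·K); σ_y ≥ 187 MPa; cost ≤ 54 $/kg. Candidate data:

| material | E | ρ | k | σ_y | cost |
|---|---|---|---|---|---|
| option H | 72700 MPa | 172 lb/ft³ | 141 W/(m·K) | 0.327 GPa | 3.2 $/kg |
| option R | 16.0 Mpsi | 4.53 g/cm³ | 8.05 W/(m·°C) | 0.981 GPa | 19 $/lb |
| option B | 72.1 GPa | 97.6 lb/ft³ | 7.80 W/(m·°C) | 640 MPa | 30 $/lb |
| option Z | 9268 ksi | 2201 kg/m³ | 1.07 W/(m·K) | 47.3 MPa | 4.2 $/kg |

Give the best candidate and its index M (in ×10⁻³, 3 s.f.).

Screen on constraints: k ≥ 4.43 W/(m·K); σ_y ≥ 187 MPa; cost ≤ 54 $/kg. Survivors: option H, option R.
After converting to SI:
  option H: E = 72.70 GPa, ρ = 2755 kg/m³
  option R: E = 110.3 GPa, ρ = 4530 kg/m³
  option H: M = 1.51×10⁻³
  option R: M = 1.06×10⁻³
Option H ranks first.

option H, M = 1.51×10⁻³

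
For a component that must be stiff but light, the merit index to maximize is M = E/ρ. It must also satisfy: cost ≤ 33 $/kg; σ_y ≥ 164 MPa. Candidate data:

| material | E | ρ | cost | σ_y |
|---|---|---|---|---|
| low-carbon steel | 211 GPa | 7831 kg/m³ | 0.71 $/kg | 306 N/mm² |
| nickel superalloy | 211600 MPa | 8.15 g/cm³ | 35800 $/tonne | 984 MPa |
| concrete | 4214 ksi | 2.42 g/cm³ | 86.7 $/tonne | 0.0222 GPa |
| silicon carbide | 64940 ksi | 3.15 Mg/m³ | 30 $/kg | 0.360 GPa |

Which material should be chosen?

silicon carbide

Screen on constraints: cost ≤ 33 $/kg; σ_y ≥ 164 MPa. Survivors: low-carbon steel, silicon carbide.
In SI units:
  low-carbon steel: E = 211.0 GPa, ρ = 7831 kg/m³
  silicon carbide: E = 447.7 GPa, ρ = 3150 kg/m³
  silicon carbide: M = 142 MN·m/kg
  low-carbon steel: M = 26.9 MN·m/kg
Silicon carbide ranks first.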